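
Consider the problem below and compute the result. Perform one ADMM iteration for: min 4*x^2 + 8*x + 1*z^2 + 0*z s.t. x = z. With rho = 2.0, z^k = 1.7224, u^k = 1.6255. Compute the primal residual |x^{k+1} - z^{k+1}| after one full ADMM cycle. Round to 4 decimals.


ADMM iteration with rho = 2.0, z^k = 1.7224, u^k = 1.6255
Step 1: x-update.
Minimize 4*x^2 + 8*x + (2.0/2)*(x - 1.7224 + 1.6255)^2
FOC: (2*4 + 2.0)*x = -8 + 2.0*(1.7224 - 1.6255)
x^{k+1} = -0.7806
Step 2: z-update.
Minimize 1*z^2 + 0*z + (2.0/2)*(-0.7806 - z + 1.6255)^2
FOC: (2*1 + 2.0)*z = 0 + 2.0*(-0.7806 + 1.6255)
z^{k+1} = 0.4224
Step 3: u-update.
u^{k+1} = 1.6255 - 0.7806 - 0.4224 = 0.4224
Step 4: Primal residual = |-0.7806 - 0.4224| = 1.2031


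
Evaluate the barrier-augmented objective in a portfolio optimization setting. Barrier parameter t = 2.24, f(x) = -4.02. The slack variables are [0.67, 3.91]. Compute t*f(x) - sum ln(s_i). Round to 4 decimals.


Step 1: Compute log-barrier.
ln values: [-0.4005, 1.3635]
phi = -(-0.4005 + 1.3635) = -0.9631
Step 2: Compute augmented objective.
t*f(x) = 2.24*-4.02 = -9.0048
Total = -9.0048 - 0.9631 = -9.9679


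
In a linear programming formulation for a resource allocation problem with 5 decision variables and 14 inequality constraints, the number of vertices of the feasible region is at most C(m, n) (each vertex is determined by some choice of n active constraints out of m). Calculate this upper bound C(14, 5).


Each vertex corresponds to some choice of n active constraints out of m, so the number of vertices is at most C(m, n) = m! / (n!(m-n)!).
m = 14, n = 5
Numerator: 14 * 13 * 12 * 11 * 10
Denominator: 5! = 120
C(14, 5) = 2002


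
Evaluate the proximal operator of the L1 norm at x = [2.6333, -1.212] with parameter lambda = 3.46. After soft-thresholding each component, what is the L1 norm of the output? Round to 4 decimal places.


Soft-thresholding with lambda = 3.46:
prox(2.6333) = sign(2.6333)*max(|2.6333| - 3.46, 0) = 0.0
prox(-1.212) = sign(-1.212)*max(|-1.212| - 3.46, 0) = 0.0
prox(x) = [0.0, 0.0]
||prox(x)||_1 = 0.0 + 0.0 = 0.0


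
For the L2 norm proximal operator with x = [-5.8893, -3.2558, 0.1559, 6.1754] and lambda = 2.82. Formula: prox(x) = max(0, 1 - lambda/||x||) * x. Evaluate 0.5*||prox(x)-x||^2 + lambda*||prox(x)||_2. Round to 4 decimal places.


Step 1: Compute ||x||.
||x|| = 9.1348
Step 2: Compute scaling factor.
scale = max(0, 1 - 2.82/9.1348) = 0.6913
Step 3: prox(x) = [-4.0712, -2.2507, 0.1078, 4.269]
||prox(x)|| = 6.3148
Step 4: Proximal objective.
0.5*||prox-x||^2 = 3.9762
lambda*||prox|| = 17.8077
Total = 21.7838


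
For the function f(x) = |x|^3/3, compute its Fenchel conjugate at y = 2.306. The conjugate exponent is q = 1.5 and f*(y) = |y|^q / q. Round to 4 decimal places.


The conjugate exponent q satisfies 1/p + 1/q = 1.
p = 3, so q = 3/(3 - 1) = 1.5
|y|^q = 2.306^1.5 = 3.5018
f*(2.306) = 3.5018 / 1.5 = 2.3345


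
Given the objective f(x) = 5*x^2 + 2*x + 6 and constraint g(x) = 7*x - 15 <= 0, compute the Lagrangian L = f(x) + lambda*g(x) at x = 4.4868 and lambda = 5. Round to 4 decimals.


Step 1: Evaluate f(x).
f(4.4868) = 5*4.4868^2 + 2*4.4868 + 6 = 115.6305
Step 2: Evaluate g(x).
g(4.4868) = 7*4.4868 - 15 = 16.4076
Step 3: Compute Lagrangian.
L = 115.6305 + 5*16.4076 = 197.6685


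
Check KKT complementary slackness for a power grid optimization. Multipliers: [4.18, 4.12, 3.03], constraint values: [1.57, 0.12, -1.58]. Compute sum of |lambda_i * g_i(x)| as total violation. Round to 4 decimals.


KKT complementary slackness check:
lambda_1 * g_1 = 4.18 * 1.57 = 6.5626
lambda_2 * g_2 = 4.12 * 0.12 = 0.4944
lambda_3 * g_3 = 3.03 * -1.58 = -4.7874
Total violation = 6.5626 + 0.4944 + 4.7874 = 11.8444


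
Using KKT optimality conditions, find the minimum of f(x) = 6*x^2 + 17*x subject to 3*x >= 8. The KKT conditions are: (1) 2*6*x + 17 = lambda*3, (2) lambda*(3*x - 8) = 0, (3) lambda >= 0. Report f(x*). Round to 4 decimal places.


Step 1: Try lambda = 0 (constraint inactive).
x_unc = -17/(2*6) = -1.4167
Check: 3*-1.4167 = -4.2501 < 8 -- violated!
Step 2: Constraint must be active: 3*x = 8
x* = 8/3 = 2.6667 (rounded; the exact value 8/3 is used below)
lambda = (2*6*(8/3) + 17)/3 = 16.3333
Step 3: Compute optimal value.
f(x*) = 6*(8/3)^2 + 17*(8/3) = 88.0


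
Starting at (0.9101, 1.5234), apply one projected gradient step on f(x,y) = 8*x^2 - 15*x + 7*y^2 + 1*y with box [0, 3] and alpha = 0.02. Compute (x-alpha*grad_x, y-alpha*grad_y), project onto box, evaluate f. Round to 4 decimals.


Step 1: Compute gradient at (0.9101, 1.5234).
grad_x = 2*8*0.9101 - 15 = -0.4384
grad_y = 2*7*1.5234 + 1 = 22.3276
Step 2: Gradient step.
x_raw = 0.9101 - 0.02*-0.4384 = 0.9189
y_raw = 1.5234 - 0.02*22.3276 = 1.0768
Step 3: Project onto [0, 3].
x_proj = clip(0.9189) = 0.9189
y_proj = clip(1.0768) = 1.0768
Step 4: Evaluate f.
f(0.9189, 1.0768) = 2.1656


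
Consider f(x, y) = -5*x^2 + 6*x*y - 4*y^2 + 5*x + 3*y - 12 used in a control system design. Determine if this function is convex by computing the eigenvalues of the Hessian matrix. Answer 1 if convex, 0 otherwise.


The Hessian of f(x,y) = -5*x^2 + 6*x*y - 4*y^2 + 5*x + 3*y - 12 is:
H = [[-10, 6], [6, -8]]
Trace = -10 - 8 = -18
Determinant = -10*-8 - (6)^2 = 44
Discriminant = (-18)^2 - 4*44 = 148.0
Eigenvalues: lambda_1 = -15.0828, lambda_2 = -2.9172
The function is not convex.

0


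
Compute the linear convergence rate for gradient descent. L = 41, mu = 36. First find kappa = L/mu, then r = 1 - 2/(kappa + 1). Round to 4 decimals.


Step 1: Compute the condition number.
kappa = L/mu = 41/36 = 1.1389
Step 2: Compute the convergence rate.
r = 1 - 2/(kappa + 1) = 1 - 2*mu/(L + mu) = (L - mu)/(L + mu) = 5/77 = 0.0649


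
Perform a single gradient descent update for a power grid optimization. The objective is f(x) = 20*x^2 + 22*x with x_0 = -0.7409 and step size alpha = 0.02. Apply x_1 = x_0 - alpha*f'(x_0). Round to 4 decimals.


We compute the gradient at x_0 and apply the update.
f'(x) = 40*x + 22
f'(-0.7409) = 40*-0.7409 + 22 = -7.636
x_1 = -0.7409 - 0.02*-7.636 = -0.5882


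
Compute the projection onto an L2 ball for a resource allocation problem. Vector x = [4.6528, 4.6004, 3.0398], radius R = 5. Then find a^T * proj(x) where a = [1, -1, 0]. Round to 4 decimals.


Step 1: Compute ||x|| (intermediates to 6 decimals).
||x|| = sqrt(4.6528^2 + 4.6004^2 + 3.0398^2) = 7.21475
Step 2: Project.
Since ||x|| > R, scale = R/||x|| = 5/7.21475 = 0.693025, proj(x) = scale * x
proj(x) = [3.224507, 3.188192, 2.106657]
Step 3: Dot product.
a^T * proj(x) = 1*3.224507 - 1*3.188192 + 0*2.106657 = 0.0363


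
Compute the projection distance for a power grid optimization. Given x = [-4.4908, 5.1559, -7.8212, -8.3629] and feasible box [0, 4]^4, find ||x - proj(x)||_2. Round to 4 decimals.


Project each component onto [0, 4].
clip(-4.4908) = 0.0, clip(5.1559) = 4.0, clip(-7.8212) = 0.0, clip(-8.3629) = 0.0
Projection = [0.0, 4.0, 0.0, 0.0]
Squared diffs: [20.1673, 1.3361, 61.1712, 69.9381]
Distance = sqrt(152.6127) = 12.3536


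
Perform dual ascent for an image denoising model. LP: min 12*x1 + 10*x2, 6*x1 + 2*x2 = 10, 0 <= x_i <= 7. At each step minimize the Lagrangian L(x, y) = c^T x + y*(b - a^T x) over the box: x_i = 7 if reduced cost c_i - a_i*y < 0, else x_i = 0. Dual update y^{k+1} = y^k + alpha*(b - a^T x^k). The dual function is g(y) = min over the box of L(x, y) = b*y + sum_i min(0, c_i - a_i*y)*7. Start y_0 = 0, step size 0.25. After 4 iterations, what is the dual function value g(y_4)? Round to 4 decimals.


Dual ascent for LP: min 12*x1 + 10*x2, 6*x1 + 2*x2 = 10, 0 <= x_i <= 7
Step 1: y^k = 0.0, reduced costs: (12.0, 10.0)
  x^k = (0.0, 0.0), subgradient = b - a^T x = 10.0
  y^{k+1} = 0.0 + 0.25*10.0 = 2.5
Step 2: y^k = 2.5, reduced costs: (-3.0, 5.0)
  x^k = (7.0, 0.0), subgradient = b - a^T x = -32.0
  y^{k+1} = 2.5 + 0.25*-32.0 = -5.5
Step 3: y^k = -5.5, reduced costs: (45.0, 21.0)
  x^k = (0.0, 0.0), subgradient = b - a^T x = 10.0
  y^{k+1} = -5.5 + 0.25*10.0 = -3.0
Step 4: y^k = -3.0, reduced costs: (30.0, 16.0)
  x^k = (0.0, 0.0), subgradient = b - a^T x = 10.0
  y^{k+1} = -3.0 + 0.25*10.0 = -0.5
Dual objective at y_4 = -0.5: reduced costs (15.0, 11.0), box minimizer x = (0.0, 0.0)
g(y_4) = b*y + (c1 - a1*y)*x1 + (c2 - a2*y)*x2 = 10*(-0.5) + 15.0*0.0 + 11.0*0.0 = -5.0 + 0.0 + 0.0 = -5.0


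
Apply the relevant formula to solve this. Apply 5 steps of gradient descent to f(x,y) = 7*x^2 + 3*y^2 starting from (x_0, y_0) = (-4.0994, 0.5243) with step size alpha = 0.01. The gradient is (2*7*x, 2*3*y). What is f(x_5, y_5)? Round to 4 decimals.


Gradient descent on f(x,y) = 7*x^2 + 3*y^2.
Starting point: (-4.0994, 0.5243), alpha = 0.01
Step 1: grad_x = 2*7*-4.0994 = -57.3916, grad_y = 2*3*0.5243 = 3.1458
  x_1 = -4.0994 - 0.01*-57.3916 = -3.5255
  y_1 = 0.5243 - 0.01*3.1458 = 0.4928
Step 2: grad_x = 2*7*-3.5255 = -49.3568, grad_y = 2*3*0.4928 = 2.9571
  x_2 = -3.5255 - 0.01*-49.3568 = -3.0319
  y_2 = 0.4928 - 0.01*2.9571 = 0.4633
Step 3: grad_x = 2*7*-3.0319 = -42.4468, grad_y = 2*3*0.4633 = 2.7796
  x_3 = -3.0319 - 0.01*-42.4468 = -2.6074
  y_3 = 0.4633 - 0.01*2.7796 = 0.4355
Step 4: grad_x = 2*7*-2.6074 = -36.5043, grad_y = 2*3*0.4355 = 2.6129
  x_4 = -2.6074 - 0.01*-36.5043 = -2.2424
  y_4 = 0.4355 - 0.01*2.6129 = 0.4093
Step 5: grad_x = 2*7*-2.2424 = -31.3937, grad_y = 2*3*0.4093 = 2.4561
  x_5 = -2.2424 - 0.01*-31.3937 = -1.9285
  y_5 = 0.4093 - 0.01*2.4561 = 0.3848
f(-1.9285, 0.3848) = 7*(-1.9285)^2 + 3*0.3848^2 = 26.4771


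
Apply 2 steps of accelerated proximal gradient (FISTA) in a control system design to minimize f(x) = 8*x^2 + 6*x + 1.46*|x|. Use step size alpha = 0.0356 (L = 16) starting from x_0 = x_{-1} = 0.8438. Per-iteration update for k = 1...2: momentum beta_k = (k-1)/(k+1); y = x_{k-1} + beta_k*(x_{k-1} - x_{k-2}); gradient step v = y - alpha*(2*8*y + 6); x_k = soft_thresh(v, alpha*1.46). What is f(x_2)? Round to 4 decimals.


FISTA on f(x) = 8*x^2 + 6*x + 1.46*|x|
L = 16, alpha = 0.0356
Iteration 1: beta = 0.0, y = 0.8438 + 0.0*(0.8438 - 0.8438) = 0.8438
  grad(y) = 19.5008, v = y - alpha*grad = 0.1496
  prox(v) = soft_thresh(0.1496, 0.052) = 0.0976
Iteration 2: beta = 0.3333, y = 0.0976 + 0.3333*(0.0976 - 0.8438) = -0.1511
  grad(y) = 3.5818, v = y - alpha*grad = -0.2787
  prox(v) = soft_thresh(-0.2787, 0.052) = -0.2267
f(x_2) = 8*(-0.2267)^2 + 6*(-0.2267) + 1.46*|-0.2267| = -0.6181


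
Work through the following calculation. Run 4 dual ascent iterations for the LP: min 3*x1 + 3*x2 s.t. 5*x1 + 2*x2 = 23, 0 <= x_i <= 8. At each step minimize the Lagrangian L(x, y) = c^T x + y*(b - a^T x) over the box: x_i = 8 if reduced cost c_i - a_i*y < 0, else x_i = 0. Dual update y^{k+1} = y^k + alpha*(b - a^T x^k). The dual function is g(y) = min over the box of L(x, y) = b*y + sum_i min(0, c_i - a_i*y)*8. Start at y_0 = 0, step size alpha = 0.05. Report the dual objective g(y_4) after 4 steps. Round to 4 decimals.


Dual ascent for LP: min 3*x1 + 3*x2, 5*x1 + 2*x2 = 23, 0 <= x_i <= 8
Step 1: y^k = 0.0, reduced costs: (3.0, 3.0)
  x^k = (0.0, 0.0), subgradient = b - a^T x = 23.0
  y^{k+1} = 0.0 + 0.05*23.0 = 1.15
Step 2: y^k = 1.15, reduced costs: (-2.75, 0.7)
  x^k = (8.0, 0.0), subgradient = b - a^T x = -17.0
  y^{k+1} = 1.15 + 0.05*-17.0 = 0.3
Step 3: y^k = 0.3, reduced costs: (1.5, 2.4)
  x^k = (0.0, 0.0), subgradient = b - a^T x = 23.0
  y^{k+1} = 0.3 + 0.05*23.0 = 1.45
Step 4: y^k = 1.45, reduced costs: (-4.25, 0.1)
  x^k = (8.0, 0.0), subgradient = b - a^T x = -17.0
  y^{k+1} = 1.45 + 0.05*-17.0 = 0.6
Dual objective at y_4 = 0.6: reduced costs (0.0, 1.8), box minimizer x = (0.0, 0.0)
g(y_4) = b*y + (c1 - a1*y)*x1 + (c2 - a2*y)*x2 = 23*0.6 + 0.0*0.0 + 1.8*0.0 = 13.8 + 0.0 + 0.0 = 13.8


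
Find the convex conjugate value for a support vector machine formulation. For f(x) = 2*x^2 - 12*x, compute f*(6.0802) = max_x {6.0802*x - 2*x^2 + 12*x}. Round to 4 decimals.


f*(y) = sup_x {y*x - a*x^2 - b*x} = sup_x {(y-b)*x - a*x^2}
FOC: (y - b) - 2a*x = 0 => x* = (y - b)/(2a)
x* = (6.0802 + 12)/(2*2) = 4.5201
f*(6.0802) = (y-b)^2/(4a) = (6.0802 + 12)^2/(4*2)
= 326.8936/8 = 40.8617


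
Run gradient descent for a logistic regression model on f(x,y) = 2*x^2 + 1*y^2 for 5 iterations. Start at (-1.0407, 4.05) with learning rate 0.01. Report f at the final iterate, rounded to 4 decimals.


Gradient descent on f(x,y) = 2*x^2 + 1*y^2.
Starting point: (-1.0407, 4.05), alpha = 0.01
Step 1: grad_x = 2*2*-1.0407 = -4.1628, grad_y = 2*1*4.05 = 8.1
  x_1 = -1.0407 - 0.01*-4.1628 = -0.9991
  y_1 = 4.05 - 0.01*8.1 = 3.969
Step 2: grad_x = 2*2*-0.9991 = -3.9963, grad_y = 2*1*3.969 = 7.938
  x_2 = -0.9991 - 0.01*-3.9963 = -0.9591
  y_2 = 3.969 - 0.01*7.938 = 3.8896
Step 3: grad_x = 2*2*-0.9591 = -3.8364, grad_y = 2*1*3.8896 = 7.7792
  x_3 = -0.9591 - 0.01*-3.8364 = -0.9207
  y_3 = 3.8896 - 0.01*7.7792 = 3.8118
Step 4: grad_x = 2*2*-0.9207 = -3.683, grad_y = 2*1*3.8118 = 7.6237
  x_4 = -0.9207 - 0.01*-3.683 = -0.8839
  y_4 = 3.8118 - 0.01*7.6237 = 3.7356
Step 5: grad_x = 2*2*-0.8839 = -3.5357, grad_y = 2*1*3.7356 = 7.4712
  x_5 = -0.8839 - 0.01*-3.5357 = -0.8486
  y_5 = 3.7356 - 0.01*7.4712 = 3.6609
f(-0.8486, 3.6609) = 2*(-0.8486)^2 + 1*3.6609^2 = 14.8421


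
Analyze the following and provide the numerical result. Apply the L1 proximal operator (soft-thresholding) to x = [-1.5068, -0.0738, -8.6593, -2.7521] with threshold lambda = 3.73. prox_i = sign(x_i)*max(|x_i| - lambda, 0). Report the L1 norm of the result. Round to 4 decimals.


Soft-thresholding with lambda = 3.73:
prox(-1.5068) = sign(-1.5068)*max(|-1.5068| - 3.73, 0) = 0.0
prox(-0.0738) = sign(-0.0738)*max(|-0.0738| - 3.73, 0) = 0.0
prox(-8.6593) = sign(-8.6593)*max(|-8.6593| - 3.73, 0) = -4.9293
prox(-2.7521) = sign(-2.7521)*max(|-2.7521| - 3.73, 0) = 0.0
prox(x) = [0.0, 0.0, -4.9293, 0.0]
||prox(x)||_1 = 0.0 + 0.0 + 4.9293 + 0.0 = 4.9293


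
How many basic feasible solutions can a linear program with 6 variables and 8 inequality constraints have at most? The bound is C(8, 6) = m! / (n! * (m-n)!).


Each vertex corresponds to some choice of n active constraints out of m, so the number of vertices is at most C(m, n) = m! / (n!(m-n)!).
m = 8, n = 6
Numerator: 8 * 7 * 6 * 5 * 4 * 3
Denominator: 6! = 720
C(8, 6) = 28


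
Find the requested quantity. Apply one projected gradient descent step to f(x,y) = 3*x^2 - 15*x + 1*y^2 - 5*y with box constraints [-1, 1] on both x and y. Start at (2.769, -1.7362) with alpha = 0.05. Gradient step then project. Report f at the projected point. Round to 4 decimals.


Step 1: Compute gradient at (2.769, -1.7362).
grad_x = 2*3*2.769 - 15 = 1.614
grad_y = 2*1*-1.7362 - 5 = -8.4724
Step 2: Gradient step.
x_raw = 2.769 - 0.05*1.614 = 2.6883
y_raw = -1.7362 - 0.05*-8.4724 = -1.3126
Step 3: Project onto [-1, 1].
x_proj = clip(2.6883) = 1.0
y_proj = clip(-1.3126) = -1.0
Step 4: Evaluate f.
f(1.0, -1.0) = -6.0


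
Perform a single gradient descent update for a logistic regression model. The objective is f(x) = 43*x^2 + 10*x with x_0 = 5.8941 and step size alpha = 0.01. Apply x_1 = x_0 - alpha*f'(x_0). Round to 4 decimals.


We compute the gradient at x_0 and apply the update.
f'(x) = 86*x + 10
f'(5.8941) = 86*5.8941 + 10 = 516.8926
x_1 = 5.8941 - 0.01*516.8926 = 0.7252


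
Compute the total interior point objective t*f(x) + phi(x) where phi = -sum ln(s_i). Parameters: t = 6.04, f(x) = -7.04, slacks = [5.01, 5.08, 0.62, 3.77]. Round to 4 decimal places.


Step 1: Compute log-barrier.
ln values: [1.6114, 1.6253, -0.478, 1.3271]
phi = -(1.6114 + 1.6253 - 0.478 + 1.3271) = -4.0858
Step 2: Compute augmented objective.
t*f(x) = 6.04*-7.04 = -42.5216
Total = -42.5216 - 4.0858 = -46.6074


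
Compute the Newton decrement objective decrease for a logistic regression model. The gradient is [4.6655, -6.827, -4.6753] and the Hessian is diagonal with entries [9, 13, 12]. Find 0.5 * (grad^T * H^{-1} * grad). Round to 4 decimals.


Step 1: H is diagonal, so H^(-1) * g = [0.5184, -0.5252, -0.3896].
Step 2: g^T H^(-1) g = sum_i g_i^2 / H_ii
  = (4.6655)^2/9 + (-6.827)^2/13 + (-4.6753)^2/12
  = 2.4185 + 3.5852 + 1.8215 = 7.8253
Step 3: Objective decrease = 0.5 * g^T H^(-1) g = 3.9127


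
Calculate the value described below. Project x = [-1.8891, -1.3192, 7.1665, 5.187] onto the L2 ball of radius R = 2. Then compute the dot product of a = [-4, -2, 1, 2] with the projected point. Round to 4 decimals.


Step 1: Compute ||x|| (intermediates to 6 decimals).
||x|| = sqrt((-1.8891)^2 + (-1.3192)^2 + 7.1665^2 + 5.187^2) = 9.141809
Step 2: Project.
Since ||x|| > R, scale = R/||x|| = 2/9.141809 = 0.218775, proj(x) = scale * x
proj(x) = [-0.413288, -0.288608, 1.567851, 1.134786]
Step 3: Dot product.
a^T * proj(x) = -4*(-0.413288) - 2*(-0.288608) + 1*1.567851 + 2*1.134786 = 6.0678


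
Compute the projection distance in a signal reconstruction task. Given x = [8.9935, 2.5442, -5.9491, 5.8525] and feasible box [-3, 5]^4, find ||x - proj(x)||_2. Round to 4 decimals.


Project each component onto [-3, 5].
clip(8.9935) = 5.0, clip(2.5442) = 2.5442, clip(-5.9491) = -3.0, clip(5.8525) = 5.0
Projection = [5.0, 2.5442, -3.0, 5.0]
Squared diffs: [15.948, 0.0, 8.6972, 0.7268]
Distance = sqrt(25.372) = 5.0371


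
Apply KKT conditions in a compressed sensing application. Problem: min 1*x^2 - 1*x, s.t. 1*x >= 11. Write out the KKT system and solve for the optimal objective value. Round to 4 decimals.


Step 1: Try lambda = 0 (constraint inactive).
x_unc = 1/(2*1) = 0.5
Check: 1*0.5 = 0.5 < 11 -- violated!
Step 2: Constraint must be active: 1*x = 11
x* = 11/1 = 11.0
lambda = (2*1*11.0 - 1)/1 = 21.0
Step 3: Compute optimal value.
f(x*) = 1*11.0^2 - 1*11.0 = 110.0


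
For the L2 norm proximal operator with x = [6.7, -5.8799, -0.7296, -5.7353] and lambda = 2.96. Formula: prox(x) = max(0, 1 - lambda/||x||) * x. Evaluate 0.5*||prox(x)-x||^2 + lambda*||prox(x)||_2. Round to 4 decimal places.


Step 1: Compute ||x||.
||x|| = 10.6249
Step 2: Compute scaling factor.
scale = max(0, 1 - 2.96/10.6249) = 0.7214
Step 3: prox(x) = [4.8334, -4.2418, -0.5263, -4.1375]
||prox(x)|| = 7.6649
Step 4: Proximal objective.
0.5*||prox-x||^2 = 4.3808
lambda*||prox|| = 22.6881
Total = 27.069


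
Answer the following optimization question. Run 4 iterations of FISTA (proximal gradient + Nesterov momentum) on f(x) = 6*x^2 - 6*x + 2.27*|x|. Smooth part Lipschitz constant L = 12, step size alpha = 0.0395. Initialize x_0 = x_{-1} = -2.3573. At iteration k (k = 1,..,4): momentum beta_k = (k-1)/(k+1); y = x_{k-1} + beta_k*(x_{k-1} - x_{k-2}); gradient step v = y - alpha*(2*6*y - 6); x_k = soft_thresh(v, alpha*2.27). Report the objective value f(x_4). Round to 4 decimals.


FISTA on f(x) = 6*x^2 - 6*x + 2.27*|x|
L = 12, alpha = 0.0395
Iteration 1: beta = 0.0, y = -2.3573 + 0.0*(-2.3573 + 2.3573) = -2.3573
  grad(y) = -34.2876, v = y - alpha*grad = -1.0029
  prox(v) = soft_thresh(-1.0029, 0.0897) = -0.9133
Iteration 2: beta = 0.3333, y = -0.9133 + 0.3333*(-0.9133 + 2.3573) = -0.4319
  grad(y) = -11.1832, v = y - alpha*grad = 0.0098
  prox(v) = soft_thresh(0.0098, 0.0897) = 0.0
Iteration 3: beta = 0.5, y = 0.0 + 0.5*(0.0 + 0.9133) = 0.4566
  grad(y) = -0.5204, v = y - alpha*grad = 0.4772
  prox(v) = soft_thresh(0.4772, 0.0897) = 0.3875
Iteration 4: beta = 0.6, y = 0.3875 + 0.6*(0.3875 - 0.0) = 0.62
  grad(y) = 1.4405, v = y - alpha*grad = 0.5631
  prox(v) = soft_thresh(0.5631, 0.0897) = 0.4735
f(x_4) = 6*0.4735^2 - 6*0.4735 + 2.27*|0.4735| = -0.421


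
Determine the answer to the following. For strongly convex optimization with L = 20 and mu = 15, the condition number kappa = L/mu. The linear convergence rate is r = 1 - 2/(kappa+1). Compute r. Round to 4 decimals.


Step 1: Compute the condition number.
kappa = L/mu = 20/15 = 1.3333
Step 2: Compute the convergence rate.
r = 1 - 2/(kappa + 1) = 1 - 2*mu/(L + mu) = (L - mu)/(L + mu) = 5/35 = 0.1429


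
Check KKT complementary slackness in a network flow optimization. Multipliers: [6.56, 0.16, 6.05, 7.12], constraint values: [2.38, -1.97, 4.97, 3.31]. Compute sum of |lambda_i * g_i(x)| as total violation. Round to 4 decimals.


KKT complementary slackness check:
lambda_1 * g_1 = 6.56 * 2.38 = 15.6128
lambda_2 * g_2 = 0.16 * -1.97 = -0.3152
lambda_3 * g_3 = 6.05 * 4.97 = 30.0685
lambda_4 * g_4 = 7.12 * 3.31 = 23.5672
Total violation = 15.6128 + 0.3152 + 30.0685 + 23.5672 = 69.5637


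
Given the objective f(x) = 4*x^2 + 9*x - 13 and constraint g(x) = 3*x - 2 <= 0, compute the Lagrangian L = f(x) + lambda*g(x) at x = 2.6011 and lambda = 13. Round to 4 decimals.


Step 1: Evaluate f(x).
f(2.6011) = 4*2.6011^2 + 9*2.6011 - 13 = 37.4728
Step 2: Evaluate g(x).
g(2.6011) = 3*2.6011 - 2 = 5.8033
Step 3: Compute Lagrangian.
L = 37.4728 + 13*5.8033 = 112.9157


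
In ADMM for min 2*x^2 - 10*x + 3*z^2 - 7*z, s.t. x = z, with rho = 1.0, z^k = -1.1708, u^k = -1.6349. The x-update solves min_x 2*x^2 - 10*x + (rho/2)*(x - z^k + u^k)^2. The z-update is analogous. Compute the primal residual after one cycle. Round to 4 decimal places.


ADMM iteration with rho = 1.0, z^k = -1.1708, u^k = -1.6349
Step 1: x-update.
Minimize 2*x^2 - 10*x + (1.0/2)*(x + 1.1708 - 1.6349)^2
FOC: (2*2 + 1.0)*x = 10 + 1.0*(-1.1708 + 1.6349)
x^{k+1} = 2.0928
Step 2: z-update.
Minimize 3*z^2 - 7*z + (1.0/2)*(2.0928 - z - 1.6349)^2
FOC: (2*3 + 1.0)*z = 7 + 1.0*(2.0928 - 1.6349)
z^{k+1} = 1.0654
Step 3: u-update.
u^{k+1} = -1.6349 + 2.0928 - 1.0654 = -0.6075
Step 4: Primal residual = |2.0928 - 1.0654| = 1.0274


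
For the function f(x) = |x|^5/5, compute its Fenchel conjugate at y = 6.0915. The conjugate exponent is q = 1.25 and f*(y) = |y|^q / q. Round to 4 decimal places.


The conjugate exponent q satisfies 1/p + 1/q = 1.
p = 5, so q = 5/(5 - 1) = 1.25
|y|^q = 6.0915^1.25 = 9.5699
f*(6.0915) = 9.5699 / 1.25 = 7.6559


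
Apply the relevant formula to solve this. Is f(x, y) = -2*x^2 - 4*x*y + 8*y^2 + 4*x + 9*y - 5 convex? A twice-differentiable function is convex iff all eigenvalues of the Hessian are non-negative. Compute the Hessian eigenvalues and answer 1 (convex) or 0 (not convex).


The Hessian of f(x,y) = -2*x^2 - 4*x*y + 8*y^2 + 4*x + 9*y - 5 is:
H = [[-4, -4], [-4, 16]]
Trace = -4 + 16 = 12
Determinant = -4*16 - (-4)^2 = -80
Discriminant = (12)^2 - 4*-80 = 464.0
Eigenvalues: lambda_1 = -4.7703, lambda_2 = 16.7703
The function is not convex.

0


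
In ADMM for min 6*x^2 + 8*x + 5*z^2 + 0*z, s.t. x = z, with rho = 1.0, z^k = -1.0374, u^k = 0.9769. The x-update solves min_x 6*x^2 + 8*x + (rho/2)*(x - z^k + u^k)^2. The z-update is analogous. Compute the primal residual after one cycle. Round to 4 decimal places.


ADMM iteration with rho = 1.0, z^k = -1.0374, u^k = 0.9769
Step 1: x-update.
Minimize 6*x^2 + 8*x + (1.0/2)*(x + 1.0374 + 0.9769)^2
FOC: (2*6 + 1.0)*x = -8 + 1.0*(-1.0374 - 0.9769)
x^{k+1} = -0.7703
Step 2: z-update.
Minimize 5*z^2 + 0*z + (1.0/2)*(-0.7703 - z + 0.9769)^2
FOC: (2*5 + 1.0)*z = 0 + 1.0*(-0.7703 + 0.9769)
z^{k+1} = 0.0188
Step 3: u-update.
u^{k+1} = 0.9769 - 0.7703 - 0.0188 = 0.1878
Step 4: Primal residual = |-0.7703 - 0.0188| = 0.7891


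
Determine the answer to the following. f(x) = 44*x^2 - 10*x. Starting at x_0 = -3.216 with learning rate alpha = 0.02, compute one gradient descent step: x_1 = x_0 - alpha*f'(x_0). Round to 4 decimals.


We compute the gradient at x_0 and apply the update.
f'(x) = 88*x - 10
f'(-3.216) = 88*-3.216 - 10 = -293.008
x_1 = -3.216 - 0.02*-293.008 = 2.6442


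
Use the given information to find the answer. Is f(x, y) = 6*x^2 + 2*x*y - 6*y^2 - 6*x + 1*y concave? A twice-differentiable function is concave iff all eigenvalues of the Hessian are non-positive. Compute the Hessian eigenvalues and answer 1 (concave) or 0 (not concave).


The Hessian of f(x,y) = 6*x^2 + 2*x*y - 6*y^2 - 6*x + 1*y is:
H = [[12, 2], [2, -12]]
Trace = 12 - 12 = 0
Determinant = 12*-12 - (2)^2 = -148
Discriminant = (0)^2 - 4*-148 = 592.0
Eigenvalues: lambda_1 = -12.1655, lambda_2 = 12.1655
The function is not concave.

0


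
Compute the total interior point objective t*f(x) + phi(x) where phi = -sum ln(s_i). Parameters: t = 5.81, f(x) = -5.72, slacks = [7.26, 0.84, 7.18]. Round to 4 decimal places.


Step 1: Compute log-barrier.
ln values: [1.9824, -0.1744, 1.9713]
phi = -(1.9824 - 0.1744 + 1.9713) = -3.7793
Step 2: Compute augmented objective.
t*f(x) = 5.81*-5.72 = -33.2332
Total = -33.2332 - 3.7793 = -37.0125


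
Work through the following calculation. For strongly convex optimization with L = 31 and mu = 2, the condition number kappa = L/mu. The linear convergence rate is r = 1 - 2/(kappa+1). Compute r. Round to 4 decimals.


Step 1: Compute the condition number.
kappa = L/mu = 31/2 = 15.5
Step 2: Compute the convergence rate.
r = 1 - 2/(kappa + 1) = 1 - 2*mu/(L + mu) = (L - mu)/(L + mu) = 29/33 = 0.8788


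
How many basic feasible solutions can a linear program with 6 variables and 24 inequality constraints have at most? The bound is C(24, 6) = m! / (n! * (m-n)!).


Each vertex corresponds to some choice of n active constraints out of m, so the number of vertices is at most C(m, n) = m! / (n!(m-n)!).
m = 24, n = 6
Numerator: 24 * 23 * 22 * 21 * 20 * 19
Denominator: 6! = 720
C(24, 6) = 134596


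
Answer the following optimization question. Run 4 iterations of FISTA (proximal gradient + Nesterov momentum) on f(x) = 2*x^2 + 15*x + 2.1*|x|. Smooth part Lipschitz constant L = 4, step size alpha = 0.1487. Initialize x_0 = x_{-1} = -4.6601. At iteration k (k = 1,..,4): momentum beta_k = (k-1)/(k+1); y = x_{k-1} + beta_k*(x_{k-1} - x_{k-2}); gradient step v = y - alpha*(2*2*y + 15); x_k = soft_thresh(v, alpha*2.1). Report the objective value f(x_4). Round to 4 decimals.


FISTA on f(x) = 2*x^2 + 15*x + 2.1*|x|
L = 4, alpha = 0.1487
Iteration 1: beta = 0.0, y = -4.6601 + 0.0*(-4.6601 + 4.6601) = -4.6601
  grad(y) = -3.6404, v = y - alpha*grad = -4.1188
  prox(v) = soft_thresh(-4.1188, 0.3123) = -3.8065
Iteration 2: beta = 0.3333, y = -3.8065 + 0.3333*(-3.8065 + 4.6601) = -3.522
  grad(y) = 0.9121, v = y - alpha*grad = -3.6576
  prox(v) = soft_thresh(-3.6576, 0.3123) = -3.3453
Iteration 3: beta = 0.5, y = -3.3453 + 0.5*(-3.3453 + 3.8065) = -3.1147
  grad(y) = 2.541, v = y - alpha*grad = -3.4926
  prox(v) = soft_thresh(-3.4926, 0.3123) = -3.1803
Iteration 4: beta = 0.6, y = -3.1803 + 0.6*(-3.1803 + 3.3453) = -3.0813
  grad(y) = 2.6747, v = y - alpha*grad = -3.4791
  prox(v) = soft_thresh(-3.4791, 0.3123) = -3.1668
f(x_4) = 2*(-3.1668)^2 + 15*(-3.1668) + 2.1*|-3.1668| = -20.7945


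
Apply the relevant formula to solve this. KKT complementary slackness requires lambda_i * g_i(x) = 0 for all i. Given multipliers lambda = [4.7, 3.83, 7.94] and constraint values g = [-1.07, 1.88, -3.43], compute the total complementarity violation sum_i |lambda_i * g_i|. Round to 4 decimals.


KKT complementary slackness check:
lambda_1 * g_1 = 4.7 * -1.07 = -5.029
lambda_2 * g_2 = 3.83 * 1.88 = 7.2004
lambda_3 * g_3 = 7.94 * -3.43 = -27.2342
Total violation = 5.029 + 7.2004 + 27.2342 = 39.4636


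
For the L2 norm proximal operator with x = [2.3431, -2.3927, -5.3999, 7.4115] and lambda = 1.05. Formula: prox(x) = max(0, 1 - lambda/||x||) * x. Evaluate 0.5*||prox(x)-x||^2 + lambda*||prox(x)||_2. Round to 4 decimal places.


Step 1: Compute ||x||.
||x|| = 9.7624
Step 2: Compute scaling factor.
scale = max(0, 1 - 1.05/9.7624) = 0.8924
Step 3: prox(x) = [2.0911, -2.1354, -4.8191, 6.6144]
||prox(x)|| = 8.7124
Step 4: Proximal objective.
0.5*||prox-x||^2 = 0.5513
lambda*||prox|| = 9.148
Total = 9.6993


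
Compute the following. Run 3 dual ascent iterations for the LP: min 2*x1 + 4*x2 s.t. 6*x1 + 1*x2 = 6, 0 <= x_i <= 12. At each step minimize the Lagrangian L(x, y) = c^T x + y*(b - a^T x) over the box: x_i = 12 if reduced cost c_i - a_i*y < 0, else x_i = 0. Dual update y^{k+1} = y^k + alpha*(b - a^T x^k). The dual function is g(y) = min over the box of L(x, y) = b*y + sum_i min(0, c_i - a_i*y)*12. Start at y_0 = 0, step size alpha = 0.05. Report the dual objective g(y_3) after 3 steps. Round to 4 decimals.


Dual ascent for LP: min 2*x1 + 4*x2, 6*x1 + 1*x2 = 6, 0 <= x_i <= 12
Step 1: y^k = 0.0, reduced costs: (2.0, 4.0)
  x^k = (0.0, 0.0), subgradient = b - a^T x = 6.0
  y^{k+1} = 0.0 + 0.05*6.0 = 0.3
Step 2: y^k = 0.3, reduced costs: (0.2, 3.7)
  x^k = (0.0, 0.0), subgradient = b - a^T x = 6.0
  y^{k+1} = 0.3 + 0.05*6.0 = 0.6
Step 3: y^k = 0.6, reduced costs: (-1.6, 3.4)
  x^k = (12.0, 0.0), subgradient = b - a^T x = -66.0
  y^{k+1} = 0.6 + 0.05*-66.0 = -2.7
Dual objective at y_3 = -2.7: reduced costs (18.2, 6.7), box minimizer x = (0.0, 0.0)
g(y_3) = b*y + (c1 - a1*y)*x1 + (c2 - a2*y)*x2 = 6*(-2.7) + 18.2*0.0 + 6.7*0.0 = -16.2 + 0.0 + 0.0 = -16.2


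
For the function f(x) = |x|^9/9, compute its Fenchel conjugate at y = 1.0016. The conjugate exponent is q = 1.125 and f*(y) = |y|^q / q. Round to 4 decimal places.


The conjugate exponent q satisfies 1/p + 1/q = 1.
p = 9, so q = 9/(9 - 1) = 1.125
|y|^q = 1.0016^1.125 = 1.0018
f*(1.0016) = 1.0018 / 1.125 = 0.8905


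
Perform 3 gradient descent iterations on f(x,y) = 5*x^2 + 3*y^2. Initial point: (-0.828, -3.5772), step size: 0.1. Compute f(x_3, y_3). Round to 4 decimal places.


Gradient descent on f(x,y) = 5*x^2 + 3*y^2.
Starting point: (-0.828, -3.5772), alpha = 0.1
Step 1: grad_x = 2*5*-0.828 = -8.28, grad_y = 2*3*-3.5772 = -21.4632
  x_1 = -0.828 - 0.1*-8.28 = 0.0
  y_1 = -3.5772 - 0.1*-21.4632 = -1.4309
Step 2: grad_x = 2*5*0.0 = 0.0, grad_y = 2*3*-1.4309 = -8.5853
  x_2 = 0.0 - 0.1*0.0 = 0.0
  y_2 = -1.4309 - 0.1*-8.5853 = -0.5724
Step 3: grad_x = 2*5*0.0 = 0.0, grad_y = 2*3*-0.5724 = -3.4341
  x_3 = 0.0 - 0.1*0.0 = 0.0
  y_3 = -0.5724 - 0.1*-3.4341 = -0.2289
f(0.0, -0.2289) = 5*0.0^2 + 3*(-0.2289)^2 = 0.1572


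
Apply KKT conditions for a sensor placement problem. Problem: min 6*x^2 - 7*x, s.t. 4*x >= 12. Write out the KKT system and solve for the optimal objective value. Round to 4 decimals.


Step 1: Try lambda = 0 (constraint inactive).
x_unc = 7/(2*6) = 0.5833
Check: 4*0.5833 = 2.3332 < 12 -- violated!
Step 2: Constraint must be active: 4*x = 12
x* = 12/4 = 3.0
lambda = (2*6*3.0 - 7)/4 = 7.25
Step 3: Compute optimal value.
f(x*) = 6*3.0^2 - 7*3.0 = 33.0


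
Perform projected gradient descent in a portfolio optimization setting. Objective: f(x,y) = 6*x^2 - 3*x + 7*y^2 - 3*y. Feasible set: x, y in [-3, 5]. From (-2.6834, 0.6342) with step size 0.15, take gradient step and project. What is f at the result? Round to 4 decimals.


Step 1: Compute gradient at (-2.6834, 0.6342).
grad_x = 2*6*-2.6834 - 3 = -35.2008
grad_y = 2*7*0.6342 - 3 = 5.8788
Step 2: Gradient step.
x_raw = -2.6834 - 0.15*-35.2008 = 2.5967
y_raw = 0.6342 - 0.15*5.8788 = -0.2476
Step 3: Project onto [-3, 5].
x_proj = clip(2.5967) = 2.5967
y_proj = clip(-0.2476) = -0.2476
Step 4: Evaluate f.
f(2.5967, -0.2476) = 33.8396


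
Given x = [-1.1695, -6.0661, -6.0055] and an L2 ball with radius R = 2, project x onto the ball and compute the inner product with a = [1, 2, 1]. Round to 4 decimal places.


Step 1: Compute ||x|| (intermediates to 6 decimals).
||x|| = sqrt((-1.1695)^2 + (-6.0661)^2 + (-6.0055)^2) = 8.615761
Step 2: Project.
Since ||x|| > R, scale = R/||x|| = 2/8.615761 = 0.232133, proj(x) = scale * x
proj(x) = [-0.27148, -1.408142, -1.394075]
Step 3: Dot product.
a^T * proj(x) = 1*(-0.27148) + 2*(-1.408142) + 1*(-1.394075) = -4.4818


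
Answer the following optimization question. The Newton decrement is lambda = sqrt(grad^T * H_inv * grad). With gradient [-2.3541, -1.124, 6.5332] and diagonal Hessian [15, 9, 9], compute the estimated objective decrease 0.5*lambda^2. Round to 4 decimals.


Step 1: H is diagonal, so H^(-1) * g = [-0.1569, -0.1249, 0.7259].
Step 2: g^T H^(-1) g = sum_i g_i^2 / H_ii
  = (-2.3541)^2/15 + (-1.124)^2/9 + (6.5332)^2/9
  = 0.3695 + 0.1404 + 4.7425 = 5.2524
Step 3: Objective decrease = 0.5 * g^T H^(-1) g = 2.6262


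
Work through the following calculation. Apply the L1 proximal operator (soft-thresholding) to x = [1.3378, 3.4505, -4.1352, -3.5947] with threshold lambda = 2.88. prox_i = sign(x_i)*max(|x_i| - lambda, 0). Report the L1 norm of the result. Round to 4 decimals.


Soft-thresholding with lambda = 2.88:
prox(1.3378) = sign(1.3378)*max(|1.3378| - 2.88, 0) = 0.0
prox(3.4505) = sign(3.4505)*max(|3.4505| - 2.88, 0) = 0.5705
prox(-4.1352) = sign(-4.1352)*max(|-4.1352| - 2.88, 0) = -1.2552
prox(-3.5947) = sign(-3.5947)*max(|-3.5947| - 2.88, 0) = -0.7147
prox(x) = [0.0, 0.5705, -1.2552, -0.7147]
||prox(x)||_1 = 0.0 + 0.5705 + 1.2552 + 0.7147 = 2.5404


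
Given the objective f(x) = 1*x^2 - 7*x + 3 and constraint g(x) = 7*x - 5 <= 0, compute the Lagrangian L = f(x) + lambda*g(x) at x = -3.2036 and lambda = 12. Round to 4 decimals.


Step 1: Evaluate f(x).
f(-3.2036) = 1*(-3.2036)^2 - 7*(-3.2036) + 3 = 35.6883
Step 2: Evaluate g(x).
g(-3.2036) = 7*-3.2036 - 5 = -27.4252
Step 3: Compute Lagrangian.
L = 35.6883 + 12*-27.4252 = -293.4141


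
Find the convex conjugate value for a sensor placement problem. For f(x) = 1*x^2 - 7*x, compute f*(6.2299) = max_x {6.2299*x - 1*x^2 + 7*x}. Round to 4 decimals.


f*(y) = sup_x {y*x - a*x^2 - b*x} = sup_x {(y-b)*x - a*x^2}
FOC: (y - b) - 2a*x = 0 => x* = (y - b)/(2a)
x* = (6.2299 + 7)/(2*1) = 6.615
f*(6.2299) = (y-b)^2/(4a) = (6.2299 + 7)^2/(4*1)
= 175.0303/4 = 43.7576


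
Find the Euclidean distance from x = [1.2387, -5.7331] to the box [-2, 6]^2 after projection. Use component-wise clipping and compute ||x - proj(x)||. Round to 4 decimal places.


Project each component onto [-2, 6].
clip(1.2387) = 1.2387, clip(-5.7331) = -2.0
Projection = [1.2387, -2.0]
Squared diffs: [0.0, 13.936]
Distance = sqrt(13.936) = 3.7331


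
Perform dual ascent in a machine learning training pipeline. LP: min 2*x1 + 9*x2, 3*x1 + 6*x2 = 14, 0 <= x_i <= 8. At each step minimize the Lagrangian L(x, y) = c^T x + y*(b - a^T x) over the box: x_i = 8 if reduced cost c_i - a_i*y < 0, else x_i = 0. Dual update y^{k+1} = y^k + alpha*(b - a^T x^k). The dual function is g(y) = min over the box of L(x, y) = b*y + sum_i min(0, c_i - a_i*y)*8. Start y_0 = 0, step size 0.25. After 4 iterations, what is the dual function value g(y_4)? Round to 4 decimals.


Dual ascent for LP: min 2*x1 + 9*x2, 3*x1 + 6*x2 = 14, 0 <= x_i <= 8
Step 1: y^k = 0.0, reduced costs: (2.0, 9.0)
  x^k = (0.0, 0.0), subgradient = b - a^T x = 14.0
  y^{k+1} = 0.0 + 0.25*14.0 = 3.5
Step 2: y^k = 3.5, reduced costs: (-8.5, -12.0)
  x^k = (8.0, 8.0), subgradient = b - a^T x = -58.0
  y^{k+1} = 3.5 + 0.25*-58.0 = -11.0
Step 3: y^k = -11.0, reduced costs: (35.0, 75.0)
  x^k = (0.0, 0.0), subgradient = b - a^T x = 14.0
  y^{k+1} = -11.0 + 0.25*14.0 = -7.5
Step 4: y^k = -7.5, reduced costs: (24.5, 54.0)
  x^k = (0.0, 0.0), subgradient = b - a^T x = 14.0
  y^{k+1} = -7.5 + 0.25*14.0 = -4.0
Dual objective at y_4 = -4.0: reduced costs (14.0, 33.0), box minimizer x = (0.0, 0.0)
g(y_4) = b*y + (c1 - a1*y)*x1 + (c2 - a2*y)*x2 = 14*(-4.0) + 14.0*0.0 + 33.0*0.0 = -56.0 + 0.0 + 0.0 = -56.0


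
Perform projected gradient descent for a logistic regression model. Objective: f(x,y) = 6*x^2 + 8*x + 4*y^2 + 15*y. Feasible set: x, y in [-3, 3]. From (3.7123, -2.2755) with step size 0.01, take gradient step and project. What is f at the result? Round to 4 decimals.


Step 1: Compute gradient at (3.7123, -2.2755).
grad_x = 2*6*3.7123 + 8 = 52.5476
grad_y = 2*4*-2.2755 + 15 = -3.204
Step 2: Gradient step.
x_raw = 3.7123 - 0.01*52.5476 = 3.1868
y_raw = -2.2755 - 0.01*-3.204 = -2.2435
Step 3: Project onto [-3, 3].
x_proj = clip(3.1868) = 3.0
y_proj = clip(-2.2435) = -2.2435
Step 4: Evaluate f.
f(3.0, -2.2435) = 64.4806


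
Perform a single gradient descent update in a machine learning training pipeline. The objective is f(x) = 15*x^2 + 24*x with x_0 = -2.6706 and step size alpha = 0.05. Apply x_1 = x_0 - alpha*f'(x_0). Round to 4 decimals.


We compute the gradient at x_0 and apply the update.
f'(x) = 30*x + 24
f'(-2.6706) = 30*-2.6706 + 24 = -56.118
x_1 = -2.6706 - 0.05*-56.118 = 0.1353


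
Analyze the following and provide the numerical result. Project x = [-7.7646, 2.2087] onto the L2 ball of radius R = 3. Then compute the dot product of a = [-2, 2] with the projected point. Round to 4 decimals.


Step 1: Compute ||x|| (intermediates to 6 decimals).
||x|| = sqrt((-7.7646)^2 + 2.2087^2) = 8.072631
Step 2: Project.
Since ||x|| > R, scale = R/||x|| = 3/8.072631 = 0.371626, proj(x) = scale * x
proj(x) = [-2.885527, 0.82081]
Step 3: Dot product.
a^T * proj(x) = -2*(-2.885527) + 2*0.82081 = 7.4127


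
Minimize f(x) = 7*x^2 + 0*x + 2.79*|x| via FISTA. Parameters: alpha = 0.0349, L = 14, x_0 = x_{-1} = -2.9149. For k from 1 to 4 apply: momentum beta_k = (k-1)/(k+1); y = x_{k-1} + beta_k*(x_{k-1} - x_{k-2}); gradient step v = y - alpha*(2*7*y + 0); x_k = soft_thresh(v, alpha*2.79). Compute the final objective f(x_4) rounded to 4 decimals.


FISTA on f(x) = 7*x^2 + 0*x + 2.79*|x|
L = 14, alpha = 0.0349
Iteration 1: beta = 0.0, y = -2.9149 + 0.0*(-2.9149 + 2.9149) = -2.9149
  grad(y) = -40.8086, v = y - alpha*grad = -1.4907
  prox(v) = soft_thresh(-1.4907, 0.0974) = -1.3933
Iteration 2: beta = 0.3333, y = -1.3933 + 0.3333*(-1.3933 + 2.9149) = -0.8861
  grad(y) = -12.4056, v = y - alpha*grad = -0.4532
  prox(v) = soft_thresh(-0.4532, 0.0974) = -0.3558
Iteration 3: beta = 0.5, y = -0.3558 + 0.5*(-0.3558 + 1.3933) = 0.163
  grad(y) = 2.2816, v = y - alpha*grad = 0.0833
  prox(v) = soft_thresh(0.0833, 0.0974) = 0.0
Iteration 4: beta = 0.6, y = 0.0 + 0.6*(0.0 + 0.3558) = 0.2135
  grad(y) = 2.9886, v = y - alpha*grad = 0.1092
  prox(v) = soft_thresh(0.1092, 0.0974) = 0.0118
f(x_4) = 7*0.0118^2 + 0*0.0118 + 2.79*|0.0118| = 0.0339


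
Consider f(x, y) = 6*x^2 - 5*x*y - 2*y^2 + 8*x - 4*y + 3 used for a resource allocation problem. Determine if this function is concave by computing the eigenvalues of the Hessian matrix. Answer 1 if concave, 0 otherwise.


The Hessian of f(x,y) = 6*x^2 - 5*x*y - 2*y^2 + 8*x - 4*y + 3 is:
H = [[12, -5], [-5, -4]]
Trace = 12 - 4 = 8
Determinant = 12*-4 - (-5)^2 = -73
Discriminant = (8)^2 - 4*-73 = 356.0
Eigenvalues: lambda_1 = -5.434, lambda_2 = 13.434
The function is not concave.

0


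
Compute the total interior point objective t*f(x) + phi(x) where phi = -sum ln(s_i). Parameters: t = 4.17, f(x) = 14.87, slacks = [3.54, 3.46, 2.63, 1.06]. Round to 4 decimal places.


Step 1: Compute log-barrier.
ln values: [1.2641, 1.2413, 0.967, 0.0583]
phi = -(1.2641 + 1.2413 + 0.967 + 0.0583) = -3.5306
Step 2: Compute augmented objective.
t*f(x) = 4.17*14.87 = 62.0079
Total = 62.0079 - 3.5306 = 58.4773


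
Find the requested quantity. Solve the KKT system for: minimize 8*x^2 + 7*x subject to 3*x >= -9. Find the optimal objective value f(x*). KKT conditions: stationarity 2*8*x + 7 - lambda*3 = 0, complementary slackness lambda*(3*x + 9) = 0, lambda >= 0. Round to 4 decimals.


Step 1: Try lambda = 0 (constraint inactive).
Stationarity: 2*8*x + 7 = 0
x* = -7/(2*8) = -0.4375
Check constraint: 3*-0.4375 = -1.3125 >= -9 -- satisfied.
Step 2: Compute optimal value.
f(x*) = 8*(-0.4375)^2 + 7*(-0.4375) = -1.5313


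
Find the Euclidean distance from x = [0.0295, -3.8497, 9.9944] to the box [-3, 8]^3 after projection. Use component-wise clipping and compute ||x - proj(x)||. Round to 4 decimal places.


Project each component onto [-3, 8].
clip(0.0295) = 0.0295, clip(-3.8497) = -3.0, clip(9.9944) = 8.0
Projection = [0.0295, -3.0, 8.0]
Squared diffs: [0.0, 0.722, 3.9776]
Distance = sqrt(4.6996) = 2.1679


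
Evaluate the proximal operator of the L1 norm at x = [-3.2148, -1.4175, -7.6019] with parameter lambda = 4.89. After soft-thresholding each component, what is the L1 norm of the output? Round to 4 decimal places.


Soft-thresholding with lambda = 4.89:
prox(-3.2148) = sign(-3.2148)*max(|-3.2148| - 4.89, 0) = 0.0
prox(-1.4175) = sign(-1.4175)*max(|-1.4175| - 4.89, 0) = 0.0
prox(-7.6019) = sign(-7.6019)*max(|-7.6019| - 4.89, 0) = -2.7119
prox(x) = [0.0, 0.0, -2.7119]
||prox(x)||_1 = 0.0 + 0.0 + 2.7119 = 2.7119


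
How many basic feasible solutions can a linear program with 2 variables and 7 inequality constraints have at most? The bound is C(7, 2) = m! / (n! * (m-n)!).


Each vertex corresponds to some choice of n active constraints out of m, so the number of vertices is at most C(m, n) = m! / (n!(m-n)!).
m = 7, n = 2
Numerator: 7 * 6
Denominator: 2! = 2
C(7, 2) = 21
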